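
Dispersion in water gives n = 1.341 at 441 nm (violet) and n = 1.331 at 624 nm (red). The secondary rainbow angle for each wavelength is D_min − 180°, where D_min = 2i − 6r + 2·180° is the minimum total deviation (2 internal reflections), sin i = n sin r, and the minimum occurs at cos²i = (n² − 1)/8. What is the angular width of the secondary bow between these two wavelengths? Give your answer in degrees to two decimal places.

At 441 nm (n = 1.341): cos²i = 0.09979 → i = 71.586°, r = 45.034°, D_min = 232.966°, rainbow angle = 52.966°.
At 624 nm (n = 1.331): cos²i = 0.09645 → i = 71.907°, r = 45.575°, D_min = 230.365°, rainbow angle = 50.365°.
Angular width = |52.966° − 50.365°| = 2.601°.

2.60°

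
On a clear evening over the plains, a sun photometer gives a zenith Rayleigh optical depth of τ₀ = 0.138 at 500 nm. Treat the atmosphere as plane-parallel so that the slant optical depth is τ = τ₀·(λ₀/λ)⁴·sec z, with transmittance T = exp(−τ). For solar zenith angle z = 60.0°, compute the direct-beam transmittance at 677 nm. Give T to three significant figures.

0.921

sec 60.0° = 2.0000.
τ = 0.138 × (500/677)⁴ × 2.0000 = 0.138 × 0.2975 × 2.0000 = 0.0821.
T = exp(−0.0821) = 0.9212.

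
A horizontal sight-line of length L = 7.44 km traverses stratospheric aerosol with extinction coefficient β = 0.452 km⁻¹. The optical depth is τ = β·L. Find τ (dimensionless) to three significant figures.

3.36

τ = β·L = 0.452 × 7.44 = 3.3629.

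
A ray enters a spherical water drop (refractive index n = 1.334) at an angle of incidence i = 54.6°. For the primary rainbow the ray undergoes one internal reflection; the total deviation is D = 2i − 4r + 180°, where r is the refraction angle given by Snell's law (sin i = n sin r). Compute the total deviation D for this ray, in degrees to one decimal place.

sin r = sin 54.6° / 1.334 = 0.8151/1.334 = 0.6110; r = 37.66°.
D = 2·54.6° − 4·37.66° + 180° = 109.20° − 150.66° + 180° = 138.54°.

138.5°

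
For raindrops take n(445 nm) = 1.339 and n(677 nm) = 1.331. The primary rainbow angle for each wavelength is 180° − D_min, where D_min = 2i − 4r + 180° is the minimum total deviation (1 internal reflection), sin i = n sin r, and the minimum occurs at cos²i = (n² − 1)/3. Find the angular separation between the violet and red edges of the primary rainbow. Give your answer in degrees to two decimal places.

At 445 nm (n = 1.339): cos²i = 0.26431 → i = 59.062°, r = 39.834°, D_min = 138.786°, rainbow angle = 41.214°.
At 677 nm (n = 1.331): cos²i = 0.25719 → i = 59.527°, r = 40.356°, D_min = 137.630°, rainbow angle = 42.370°.
Angular width = |41.214° − 42.370°| = 1.156°.

1.16°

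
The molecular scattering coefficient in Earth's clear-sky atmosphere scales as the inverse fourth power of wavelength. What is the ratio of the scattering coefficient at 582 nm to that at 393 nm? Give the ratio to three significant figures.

Rayleigh scattering ∝ λ⁻⁴, so the ratio of coefficients is the inverse fourth power of the wavelength ratio.
σ(582)/σ(393) = (393/582)⁴ = (0.6753)⁴ = 0.2079.

0.208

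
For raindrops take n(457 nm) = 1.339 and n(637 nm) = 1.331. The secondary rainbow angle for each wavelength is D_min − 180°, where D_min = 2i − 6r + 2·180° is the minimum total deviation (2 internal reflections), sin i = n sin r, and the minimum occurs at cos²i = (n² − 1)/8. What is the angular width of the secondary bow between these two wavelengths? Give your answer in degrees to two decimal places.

At 457 nm (n = 1.339): cos²i = 0.09912 → i = 71.650°, r = 45.141°, D_min = 232.451°, rainbow angle = 52.451°.
At 637 nm (n = 1.331): cos²i = 0.09645 → i = 71.907°, r = 45.575°, D_min = 230.365°, rainbow angle = 50.365°.
Angular width = |52.451° − 50.365°| = 2.086°.

2.09°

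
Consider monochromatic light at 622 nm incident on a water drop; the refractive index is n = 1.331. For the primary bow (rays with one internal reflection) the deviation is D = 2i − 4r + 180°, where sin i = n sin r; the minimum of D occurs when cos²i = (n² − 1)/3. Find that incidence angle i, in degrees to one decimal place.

cos²i = (1.331² − 1)/3 = (1.77156 − 1)/3 = 0.25719.
cos i = 0.50714, so i = 59.527°.

59.5°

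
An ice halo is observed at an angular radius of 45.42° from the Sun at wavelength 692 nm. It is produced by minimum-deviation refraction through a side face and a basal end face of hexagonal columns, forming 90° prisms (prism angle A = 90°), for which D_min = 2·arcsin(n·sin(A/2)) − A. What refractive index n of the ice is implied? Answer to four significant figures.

Rearranging: n = sin((D_min + A)/2) / sin(A/2).
(D_min + A)/2 = (45.42° + 90°)/2 = 67.710°.
n = sin 67.710° / sin 45° = 0.9253 / 0.7071 = 1.3085.

1.309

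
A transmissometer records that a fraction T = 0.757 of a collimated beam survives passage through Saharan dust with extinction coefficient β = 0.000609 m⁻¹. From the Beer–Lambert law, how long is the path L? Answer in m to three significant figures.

Beer–Lambert: T = exp(−βL) ⇒ L = −ln(T)/β = −ln(0.757)/0.000609 = 0.2784/0.000609 = 457.1 m.

457 m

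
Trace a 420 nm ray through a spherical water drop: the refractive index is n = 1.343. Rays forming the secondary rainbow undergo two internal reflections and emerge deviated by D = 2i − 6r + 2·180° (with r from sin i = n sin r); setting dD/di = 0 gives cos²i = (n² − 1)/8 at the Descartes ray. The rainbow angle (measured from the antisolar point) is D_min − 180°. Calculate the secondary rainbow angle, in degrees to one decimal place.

cos²i = (1.80365 − 1)/8 = 0.10046; i = arccos(0.31695) = 71.522°.
sin r = sin 71.522°/1.343 = 0.70621; r = 44.928°.
D_min = 2·71.522° − 6·44.928° + 360° = 233.478°.
Rainbow angle = D_min − 180° = 53.478°.

53.5°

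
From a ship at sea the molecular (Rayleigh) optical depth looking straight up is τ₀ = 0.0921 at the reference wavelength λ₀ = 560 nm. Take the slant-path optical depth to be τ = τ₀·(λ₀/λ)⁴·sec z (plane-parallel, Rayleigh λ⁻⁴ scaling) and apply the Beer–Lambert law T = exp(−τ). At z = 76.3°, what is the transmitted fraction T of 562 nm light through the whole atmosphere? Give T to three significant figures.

sec 76.3° = 4.2223.
τ = 0.0921 × (560/562)⁴ × 4.2223 = 0.0921 × 0.9858 × 4.2223 = 0.3834.
T = exp(−0.3834) = 0.6816.

0.682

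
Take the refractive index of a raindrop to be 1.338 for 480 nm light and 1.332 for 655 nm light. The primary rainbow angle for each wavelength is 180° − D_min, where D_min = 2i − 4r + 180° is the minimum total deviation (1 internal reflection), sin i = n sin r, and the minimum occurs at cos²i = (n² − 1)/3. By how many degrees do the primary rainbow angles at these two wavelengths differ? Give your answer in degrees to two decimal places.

At 480 nm (n = 1.338): cos²i = 0.26341 → i = 59.120°, r = 39.899°, D_min = 138.643°, rainbow angle = 41.357°.
At 655 nm (n = 1.332): cos²i = 0.25807 → i = 59.469°, r = 40.290°, D_min = 137.776°, rainbow angle = 42.224°.
Angular width = |41.357° − 42.224°| = 0.867°.

0.87°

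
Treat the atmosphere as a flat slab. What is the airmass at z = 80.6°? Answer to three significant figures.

6.12

X = sec z = 1/cos 80.6° = 1/0.1633 = 6.1227.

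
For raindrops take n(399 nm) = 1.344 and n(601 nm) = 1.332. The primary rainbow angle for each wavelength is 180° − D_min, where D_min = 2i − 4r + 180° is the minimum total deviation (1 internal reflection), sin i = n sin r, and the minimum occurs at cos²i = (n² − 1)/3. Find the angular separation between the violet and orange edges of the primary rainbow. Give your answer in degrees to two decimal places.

At 399 nm (n = 1.344): cos²i = 0.26878 → i = 58.772°, r = 39.512°, D_min = 139.495°, rainbow angle = 40.505°.
At 601 nm (n = 1.332): cos²i = 0.25807 → i = 59.469°, r = 40.290°, D_min = 137.776°, rainbow angle = 42.224°.
Angular width = |40.505° − 42.224°| = 1.719°.

1.72°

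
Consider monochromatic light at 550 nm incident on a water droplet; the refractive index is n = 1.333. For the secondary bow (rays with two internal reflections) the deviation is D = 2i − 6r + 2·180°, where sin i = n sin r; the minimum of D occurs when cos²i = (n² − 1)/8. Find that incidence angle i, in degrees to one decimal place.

71.8°

cos²i = (1.333² − 1)/8 = (1.77689 − 1)/8 = 0.09711.
cos i = 0.31163, so i = 71.843°.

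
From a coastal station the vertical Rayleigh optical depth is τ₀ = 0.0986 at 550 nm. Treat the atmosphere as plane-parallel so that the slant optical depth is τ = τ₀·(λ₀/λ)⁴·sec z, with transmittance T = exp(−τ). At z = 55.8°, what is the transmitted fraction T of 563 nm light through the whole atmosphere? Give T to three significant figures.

sec 55.8° = 1.7791.
τ = 0.0986 × (550/563)⁴ × 1.7791 = 0.0986 × 0.9108 × 1.7791 = 0.1598.
T = exp(−0.1598) = 0.8523.

0.852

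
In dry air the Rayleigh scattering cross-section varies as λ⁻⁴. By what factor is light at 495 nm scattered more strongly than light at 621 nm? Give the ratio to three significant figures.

2.48

Rayleigh scattering ∝ λ⁻⁴, so the ratio of coefficients is the inverse fourth power of the wavelength ratio.
σ(495)/σ(621) = (621/495)⁴ = (1.2545)⁴ = 2.477.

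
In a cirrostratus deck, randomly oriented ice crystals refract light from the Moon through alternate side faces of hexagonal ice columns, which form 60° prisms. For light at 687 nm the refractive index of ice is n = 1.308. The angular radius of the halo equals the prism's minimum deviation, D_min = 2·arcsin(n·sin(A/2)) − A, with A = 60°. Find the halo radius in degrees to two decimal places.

n·sin(A/2) = 1.308 × sin 30° = 1.308 × 0.5000 = 0.6540.
D_min = 2·arcsin(0.6540) − 60° = 2 × 40.844° − 60° = 21.688°.

21.69°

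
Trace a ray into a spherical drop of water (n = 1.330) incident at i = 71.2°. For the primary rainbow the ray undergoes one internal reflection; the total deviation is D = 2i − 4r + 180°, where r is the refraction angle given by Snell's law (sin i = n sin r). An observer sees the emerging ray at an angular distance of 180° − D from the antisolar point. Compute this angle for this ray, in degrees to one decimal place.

39.1°

sin r = sin 71.2° / 1.330 = 0.9466/1.330 = 0.7118; r = 45.38°.
D = 2·71.2° − 4·45.38° + 180° = 142.40° − 181.52° + 180° = 140.88°.
Angle from antisolar point = 180° − D = 39.12°.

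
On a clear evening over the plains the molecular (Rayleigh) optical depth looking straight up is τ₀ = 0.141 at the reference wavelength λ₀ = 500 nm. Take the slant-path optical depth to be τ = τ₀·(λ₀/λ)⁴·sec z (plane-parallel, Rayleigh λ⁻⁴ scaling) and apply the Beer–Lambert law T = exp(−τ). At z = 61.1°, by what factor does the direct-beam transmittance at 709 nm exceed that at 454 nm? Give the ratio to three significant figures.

Airmass: sec 61.1° = 2.0692.
τ(709 nm) = 0.141 × (500/709)⁴ × 2.0692 = 0.141 × 0.2473 × 2.0692 = 0.0722.
τ(454 nm) = 0.141 × (500/454)⁴ × 2.0692 = 0.141 × 1.4711 × 2.0692 = 0.4292.
T(709)/T(454) = exp(τ_B − τ_A) = exp(0.3571) = 1.4291.

1.43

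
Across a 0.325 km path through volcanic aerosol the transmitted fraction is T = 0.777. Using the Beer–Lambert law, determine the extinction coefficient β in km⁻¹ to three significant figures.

Beer–Lambert: T = exp(−βL) ⇒ β = −ln(T)/L = −ln(0.777)/0.325 = 0.2523/0.325 = 0.7764 km⁻¹.

0.776 km⁻¹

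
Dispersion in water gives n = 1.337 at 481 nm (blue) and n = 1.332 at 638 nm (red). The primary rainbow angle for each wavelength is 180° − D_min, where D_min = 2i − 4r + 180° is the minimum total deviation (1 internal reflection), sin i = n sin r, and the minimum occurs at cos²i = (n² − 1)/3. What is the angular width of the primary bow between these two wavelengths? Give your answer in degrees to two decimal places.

0.72°

At 481 nm (n = 1.337): cos²i = 0.26252 → i = 59.178°, r = 39.964°, D_min = 138.500°, rainbow angle = 41.500°.
At 638 nm (n = 1.332): cos²i = 0.25807 → i = 59.469°, r = 40.290°, D_min = 137.776°, rainbow angle = 42.224°.
Angular width = |41.500° − 42.224°| = 0.724°.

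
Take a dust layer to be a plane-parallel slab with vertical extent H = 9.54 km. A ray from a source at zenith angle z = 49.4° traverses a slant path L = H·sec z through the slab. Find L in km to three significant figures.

sec z = 1/cos 49.4° = 1.5366.
L = 9.54 × 1.5366 = 14.659 km.

14.7 km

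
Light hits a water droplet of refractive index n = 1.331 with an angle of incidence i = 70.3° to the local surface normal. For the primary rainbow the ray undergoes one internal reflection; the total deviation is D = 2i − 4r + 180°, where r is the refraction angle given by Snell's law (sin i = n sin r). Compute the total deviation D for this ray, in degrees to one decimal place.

sin r = sin 70.3° / 1.331 = 0.9415/1.331 = 0.7073; r = 45.02°.
D = 2·70.3° − 4·45.02° + 180° = 140.60° − 180.08° + 180° = 140.52°.

140.5°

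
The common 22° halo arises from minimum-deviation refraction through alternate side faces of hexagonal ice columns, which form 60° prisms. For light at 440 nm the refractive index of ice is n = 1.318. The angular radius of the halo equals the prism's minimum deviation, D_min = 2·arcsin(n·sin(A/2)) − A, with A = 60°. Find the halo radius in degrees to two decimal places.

22.45°

n·sin(A/2) = 1.318 × sin 30° = 1.318 × 0.5000 = 0.6590.
D_min = 2·arcsin(0.6590) − 60° = 2 × 41.224° − 60° = 22.447°.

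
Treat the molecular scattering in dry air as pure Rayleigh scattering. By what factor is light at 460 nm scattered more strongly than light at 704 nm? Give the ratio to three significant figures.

5.49

Rayleigh scattering ∝ λ⁻⁴, so the ratio of coefficients is the inverse fourth power of the wavelength ratio.
σ(460)/σ(704) = (704/460)⁴ = (1.5304)⁴ = 5.486.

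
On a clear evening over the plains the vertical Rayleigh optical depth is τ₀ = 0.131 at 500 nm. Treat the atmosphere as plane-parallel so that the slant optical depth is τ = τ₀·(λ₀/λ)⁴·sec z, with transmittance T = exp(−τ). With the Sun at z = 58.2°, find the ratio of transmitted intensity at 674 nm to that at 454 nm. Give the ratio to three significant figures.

Airmass: sec 58.2° = 1.8977.
τ(674 nm) = 0.131 × (500/674)⁴ × 1.8977 = 0.131 × 0.3029 × 1.8977 = 0.0753.
τ(454 nm) = 0.131 × (500/454)⁴ × 1.8977 = 0.131 × 1.4711 × 1.8977 = 0.3657.
T(674)/T(454) = exp(τ_B − τ_A) = exp(0.2904) = 1.3370.

1.34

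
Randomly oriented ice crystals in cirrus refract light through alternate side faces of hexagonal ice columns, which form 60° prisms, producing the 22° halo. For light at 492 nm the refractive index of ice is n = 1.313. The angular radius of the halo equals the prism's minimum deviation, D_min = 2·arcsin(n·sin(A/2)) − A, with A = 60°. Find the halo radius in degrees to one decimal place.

n·sin(A/2) = 1.313 × sin 30° = 1.313 × 0.5000 = 0.6565.
D_min = 2·arcsin(0.6565) − 60° = 2 × 41.033° − 60° = 22.067°.

22.1°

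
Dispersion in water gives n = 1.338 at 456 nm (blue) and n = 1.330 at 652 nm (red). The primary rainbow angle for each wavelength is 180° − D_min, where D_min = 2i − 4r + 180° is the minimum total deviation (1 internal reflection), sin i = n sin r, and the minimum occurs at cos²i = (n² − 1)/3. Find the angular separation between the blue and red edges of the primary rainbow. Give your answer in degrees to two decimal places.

1.16°

At 456 nm (n = 1.338): cos²i = 0.26341 → i = 59.120°, r = 39.899°, D_min = 138.643°, rainbow angle = 41.357°.
At 652 nm (n = 1.330): cos²i = 0.25630 → i = 59.585°, r = 40.422°, D_min = 137.484°, rainbow angle = 42.516°.
Angular width = |41.357° − 42.516°| = 1.160°.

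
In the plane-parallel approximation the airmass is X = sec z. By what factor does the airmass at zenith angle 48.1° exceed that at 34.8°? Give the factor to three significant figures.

1.23

X(48.1°)/X(34.8°) = sec 48.1° / sec 34.8° = cos 34.8° / cos 48.1° = 0.8211/0.6678 = 1.2296.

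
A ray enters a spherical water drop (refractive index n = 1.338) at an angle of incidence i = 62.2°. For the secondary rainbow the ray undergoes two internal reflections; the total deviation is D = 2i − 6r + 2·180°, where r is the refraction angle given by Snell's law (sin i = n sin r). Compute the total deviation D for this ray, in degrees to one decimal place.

sin r = sin 62.2° / 1.338 = 0.8846/1.338 = 0.6611; r = 41.39°.
D = 2·62.2° − 6·41.39° + 2·180° = 124.40° − 248.31° + 360° = 236.09°.

236.1°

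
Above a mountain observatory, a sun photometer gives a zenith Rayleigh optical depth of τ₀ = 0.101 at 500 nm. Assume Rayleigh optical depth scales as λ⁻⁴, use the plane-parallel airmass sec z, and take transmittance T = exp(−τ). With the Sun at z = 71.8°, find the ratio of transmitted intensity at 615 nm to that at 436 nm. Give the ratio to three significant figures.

1.52

Airmass: sec 71.8° = 3.2017.
τ(615 nm) = 0.101 × (500/615)⁴ × 3.2017 = 0.101 × 0.4369 × 3.2017 = 0.1413.
τ(436 nm) = 0.101 × (500/436)⁴ × 3.2017 = 0.101 × 1.7296 × 3.2017 = 0.5593.
T(615)/T(436) = exp(τ_B − τ_A) = exp(0.4180) = 1.5189.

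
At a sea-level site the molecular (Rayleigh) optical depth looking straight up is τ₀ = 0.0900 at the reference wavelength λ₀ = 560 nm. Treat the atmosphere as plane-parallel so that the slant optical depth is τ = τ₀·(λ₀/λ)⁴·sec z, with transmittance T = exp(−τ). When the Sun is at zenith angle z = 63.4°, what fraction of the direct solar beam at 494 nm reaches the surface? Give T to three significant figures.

0.718

sec 63.4° = 2.2333.
τ = 0.0900 × (560/494)⁴ × 2.2333 = 0.0900 × 1.6514 × 2.2333 = 0.3319.
T = exp(−0.3319) = 0.7175.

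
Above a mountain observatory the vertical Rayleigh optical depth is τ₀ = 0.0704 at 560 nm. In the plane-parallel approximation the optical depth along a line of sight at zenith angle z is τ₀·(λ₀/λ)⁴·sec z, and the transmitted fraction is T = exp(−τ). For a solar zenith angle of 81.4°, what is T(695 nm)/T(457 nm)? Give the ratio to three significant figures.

2.37

Airmass: sec 81.4° = 6.6874.
τ(695 nm) = 0.0704 × (560/695)⁴ × 6.6874 = 0.0704 × 0.4215 × 6.6874 = 0.1984.
τ(457 nm) = 0.0704 × (560/457)⁴ × 6.6874 = 0.0704 × 2.2547 × 6.6874 = 1.0615.
T(695)/T(457) = exp(τ_B − τ_A) = exp(0.8630) = 2.3704.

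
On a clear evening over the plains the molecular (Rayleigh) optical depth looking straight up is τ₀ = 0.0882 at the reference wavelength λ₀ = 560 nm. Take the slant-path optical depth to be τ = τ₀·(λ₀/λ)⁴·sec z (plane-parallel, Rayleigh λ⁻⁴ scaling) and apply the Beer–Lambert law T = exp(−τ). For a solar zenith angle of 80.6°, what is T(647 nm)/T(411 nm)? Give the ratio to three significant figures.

4.75

Airmass: sec 80.6° = 6.1227.
τ(647 nm) = 0.0882 × (560/647)⁴ × 6.1227 = 0.0882 × 0.5612 × 6.1227 = 0.3031.
τ(411 nm) = 0.0882 × (560/411)⁴ × 6.1227 = 0.0882 × 3.4466 × 6.1227 = 1.8612.
T(647)/T(411) = exp(τ_B − τ_A) = exp(1.5581) = 4.7500.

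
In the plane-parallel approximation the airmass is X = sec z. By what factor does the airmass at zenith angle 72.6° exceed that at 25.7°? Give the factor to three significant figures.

3.01

X(72.6°)/X(25.7°) = sec 72.6° / sec 25.7° = cos 25.7° / cos 72.6° = 0.9011/0.2990 = 3.0132.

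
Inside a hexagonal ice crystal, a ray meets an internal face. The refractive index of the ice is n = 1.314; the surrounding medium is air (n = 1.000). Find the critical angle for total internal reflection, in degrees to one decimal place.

49.6°

sin θ_c = n_air / n = 1.000 / 1.314 = 0.7610.
θ_c = arcsin(0.7610) = 49.56°.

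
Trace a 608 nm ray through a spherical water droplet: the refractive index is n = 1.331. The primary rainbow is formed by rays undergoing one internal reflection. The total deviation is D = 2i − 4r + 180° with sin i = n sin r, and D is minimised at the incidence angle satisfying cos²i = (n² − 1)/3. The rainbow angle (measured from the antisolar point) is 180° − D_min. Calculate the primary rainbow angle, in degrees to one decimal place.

cos²i = (1.77156 − 1)/3 = 0.25719; i = arccos(0.50714) = 59.527°.
sin r = sin 59.527°/1.331 = 0.64753; r = 40.356°.
D_min = 2·59.527° − 4·40.356° + 180° = 137.630°.
Rainbow angle = 180° − D_min = 42.370°.

42.4°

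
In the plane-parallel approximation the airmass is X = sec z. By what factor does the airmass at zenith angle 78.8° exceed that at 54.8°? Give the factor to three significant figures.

X(78.8°)/X(54.8°) = sec 78.8° / sec 54.8° = cos 54.8° / cos 78.8° = 0.5764/0.1942 = 2.9677.

2.97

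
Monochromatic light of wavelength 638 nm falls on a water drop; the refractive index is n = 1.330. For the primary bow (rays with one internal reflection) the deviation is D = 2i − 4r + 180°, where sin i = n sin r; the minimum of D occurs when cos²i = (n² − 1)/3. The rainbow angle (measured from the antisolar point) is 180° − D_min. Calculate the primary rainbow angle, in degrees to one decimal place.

cos²i = (1.76890 − 1)/3 = 0.25630; i = arccos(0.50626) = 59.585°.
sin r = sin 59.585°/1.330 = 0.64841; r = 40.422°.
D_min = 2·59.585° − 4·40.422° + 180° = 137.484°.
Rainbow angle = 180° − D_min = 42.516°.

42.5°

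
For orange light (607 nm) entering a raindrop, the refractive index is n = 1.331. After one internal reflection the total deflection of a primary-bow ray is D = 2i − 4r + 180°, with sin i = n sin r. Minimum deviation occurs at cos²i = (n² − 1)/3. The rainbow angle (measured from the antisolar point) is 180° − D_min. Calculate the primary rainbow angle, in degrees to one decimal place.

42.4°

cos²i = (1.77156 − 1)/3 = 0.25719; i = arccos(0.50714) = 59.527°.
sin r = sin 59.527°/1.331 = 0.64753; r = 40.356°.
D_min = 2·59.527° − 4·40.356° + 180° = 137.630°.
Rainbow angle = 180° − D_min = 42.370°.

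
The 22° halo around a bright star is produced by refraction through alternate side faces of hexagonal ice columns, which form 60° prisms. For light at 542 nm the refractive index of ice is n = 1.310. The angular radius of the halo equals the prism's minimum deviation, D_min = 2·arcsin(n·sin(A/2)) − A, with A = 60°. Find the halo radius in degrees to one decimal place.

n·sin(A/2) = 1.310 × sin 30° = 1.310 × 0.5000 = 0.6550.
D_min = 2·arcsin(0.6550) − 60° = 2 × 40.920° − 60° = 21.839°.

21.8°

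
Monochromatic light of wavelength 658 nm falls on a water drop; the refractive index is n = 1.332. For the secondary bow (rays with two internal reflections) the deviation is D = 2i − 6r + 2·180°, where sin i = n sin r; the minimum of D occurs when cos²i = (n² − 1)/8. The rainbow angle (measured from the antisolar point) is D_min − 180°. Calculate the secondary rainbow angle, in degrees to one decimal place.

cos²i = (1.77422 − 1)/8 = 0.09678; i = arccos(0.31109) = 71.875°.
sin r = sin 71.875°/1.332 = 0.71350; r = 45.520°.
D_min = 2·71.875° − 6·45.520° + 360° = 230.628°.
Rainbow angle = D_min − 180° = 50.628°.

50.6°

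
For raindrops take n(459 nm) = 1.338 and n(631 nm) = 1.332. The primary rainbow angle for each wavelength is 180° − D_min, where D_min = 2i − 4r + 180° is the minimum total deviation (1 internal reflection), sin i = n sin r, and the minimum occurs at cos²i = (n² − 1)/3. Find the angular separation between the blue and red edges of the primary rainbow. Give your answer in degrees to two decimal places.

0.87°

At 459 nm (n = 1.338): cos²i = 0.26341 → i = 59.120°, r = 39.899°, D_min = 138.643°, rainbow angle = 41.357°.
At 631 nm (n = 1.332): cos²i = 0.25807 → i = 59.469°, r = 40.290°, D_min = 137.776°, rainbow angle = 42.224°.
Angular width = |41.357° − 42.224°| = 0.867°.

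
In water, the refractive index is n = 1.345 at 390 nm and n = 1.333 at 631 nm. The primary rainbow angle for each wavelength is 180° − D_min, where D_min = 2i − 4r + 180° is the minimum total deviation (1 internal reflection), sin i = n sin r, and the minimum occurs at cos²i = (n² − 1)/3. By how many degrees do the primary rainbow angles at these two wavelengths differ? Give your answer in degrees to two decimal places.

1.71°

At 390 nm (n = 1.345): cos²i = 0.26967 → i = 58.715°, r = 39.448°, D_min = 139.635°, rainbow angle = 40.365°.
At 631 nm (n = 1.333): cos²i = 0.25896 → i = 59.410°, r = 40.225°, D_min = 137.922°, rainbow angle = 42.078°.
Angular width = |40.365° − 42.078°| = 1.713°.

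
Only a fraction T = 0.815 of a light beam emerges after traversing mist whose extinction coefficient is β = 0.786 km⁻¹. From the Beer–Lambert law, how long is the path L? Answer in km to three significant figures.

0.260 km

Beer–Lambert: T = exp(−βL) ⇒ L = −ln(T)/β = −ln(0.815)/0.786 = 0.2046/0.786 = 0.2603 km.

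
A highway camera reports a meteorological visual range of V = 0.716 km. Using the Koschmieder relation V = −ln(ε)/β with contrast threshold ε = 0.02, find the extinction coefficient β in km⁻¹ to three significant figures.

5.46 km⁻¹

β = −ln(0.02) / V = 3.912 / 0.716 = 5.4637 km⁻¹.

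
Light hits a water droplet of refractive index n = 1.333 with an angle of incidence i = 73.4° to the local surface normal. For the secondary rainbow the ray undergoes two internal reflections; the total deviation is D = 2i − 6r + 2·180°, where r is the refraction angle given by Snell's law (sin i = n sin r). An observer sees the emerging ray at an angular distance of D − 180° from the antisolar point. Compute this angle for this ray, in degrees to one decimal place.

sin r = sin 73.4° / 1.333 = 0.9583/1.333 = 0.7189; r = 45.97°.
D = 2·73.4° − 6·45.97° + 2·180° = 146.80° − 275.79° + 360° = 231.01°.
Angle from antisolar point = D − 180° = 51.01°.

51.0°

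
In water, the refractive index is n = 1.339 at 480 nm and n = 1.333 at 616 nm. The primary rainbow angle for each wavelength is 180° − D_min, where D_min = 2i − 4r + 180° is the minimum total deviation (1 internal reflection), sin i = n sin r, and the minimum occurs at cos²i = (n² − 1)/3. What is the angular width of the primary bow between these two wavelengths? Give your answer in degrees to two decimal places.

0.86°

At 480 nm (n = 1.339): cos²i = 0.26431 → i = 59.062°, r = 39.834°, D_min = 138.786°, rainbow angle = 41.214°.
At 616 nm (n = 1.333): cos²i = 0.25896 → i = 59.410°, r = 40.225°, D_min = 137.922°, rainbow angle = 42.078°.
Angular width = |41.214° − 42.078°| = 0.865°.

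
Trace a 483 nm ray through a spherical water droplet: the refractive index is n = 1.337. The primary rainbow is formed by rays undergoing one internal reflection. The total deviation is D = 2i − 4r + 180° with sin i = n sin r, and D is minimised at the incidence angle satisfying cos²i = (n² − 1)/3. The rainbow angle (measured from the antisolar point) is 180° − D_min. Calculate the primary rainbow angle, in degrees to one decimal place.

41.5°

cos²i = (1.78757 − 1)/3 = 0.26252; i = arccos(0.51237) = 59.178°.
sin r = sin 59.178°/1.337 = 0.64231; r = 39.964°.
D_min = 2·59.178° − 4·39.964° + 180° = 138.500°.
Rainbow angle = 180° − D_min = 41.500°.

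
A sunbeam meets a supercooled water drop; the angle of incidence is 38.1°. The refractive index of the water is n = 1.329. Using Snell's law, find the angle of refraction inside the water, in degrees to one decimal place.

27.7°

Snell: sin θ_r = sin θ_i / n = sin 38.1° / 1.329 = 0.6170 / 1.329 = 0.4643.
θ_r = arcsin(0.4643) = 27.66°.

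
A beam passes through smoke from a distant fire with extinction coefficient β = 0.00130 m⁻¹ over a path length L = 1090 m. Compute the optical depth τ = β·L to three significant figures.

τ = β·L = 0.00130 × 1090 = 1.4170.

1.42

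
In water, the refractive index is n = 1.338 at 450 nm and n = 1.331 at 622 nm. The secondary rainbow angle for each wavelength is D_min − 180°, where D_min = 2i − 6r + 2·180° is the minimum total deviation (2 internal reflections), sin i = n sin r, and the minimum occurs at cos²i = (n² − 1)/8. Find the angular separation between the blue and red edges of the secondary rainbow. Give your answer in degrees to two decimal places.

1.83°

At 450 nm (n = 1.338): cos²i = 0.09878 → i = 71.682°, r = 45.195°, D_min = 232.193°, rainbow angle = 52.193°.
At 622 nm (n = 1.331): cos²i = 0.09645 → i = 71.907°, r = 45.575°, D_min = 230.365°, rainbow angle = 50.365°.
Angular width = |52.193° − 50.365°| = 1.828°.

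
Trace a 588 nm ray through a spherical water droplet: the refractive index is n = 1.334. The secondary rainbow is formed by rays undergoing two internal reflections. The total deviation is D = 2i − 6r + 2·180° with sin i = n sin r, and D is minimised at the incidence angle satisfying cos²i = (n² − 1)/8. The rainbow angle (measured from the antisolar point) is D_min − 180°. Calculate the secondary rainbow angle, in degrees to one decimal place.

51.2°

cos²i = (1.77956 − 1)/8 = 0.09744; i = arccos(0.31216) = 71.810°.
sin r = sin 71.810°/1.334 = 0.71217; r = 45.411°.
D_min = 2·71.810° − 6·45.411° + 360° = 231.153°.
Rainbow angle = D_min − 180° = 51.153°.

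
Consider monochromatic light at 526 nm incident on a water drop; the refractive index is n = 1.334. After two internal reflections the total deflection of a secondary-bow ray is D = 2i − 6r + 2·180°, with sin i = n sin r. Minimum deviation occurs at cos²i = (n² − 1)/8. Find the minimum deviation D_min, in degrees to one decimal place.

231.2°

cos²i = (1.77956 − 1)/8 = 0.09744; i = arccos(0.31216) = 71.810°.
sin r = sin 71.810°/1.334 = 0.71217; r = 45.411°.
D_min = 2·71.810° − 6·45.411° + 360° = 231.153°.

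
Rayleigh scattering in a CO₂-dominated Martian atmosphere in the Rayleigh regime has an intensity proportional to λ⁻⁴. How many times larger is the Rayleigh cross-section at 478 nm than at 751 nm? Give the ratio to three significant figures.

6.09

Rayleigh scattering ∝ λ⁻⁴, so the ratio of coefficients is the inverse fourth power of the wavelength ratio.
σ(478)/σ(751) = (751/478)⁴ = (1.5711)⁴ = 6.093.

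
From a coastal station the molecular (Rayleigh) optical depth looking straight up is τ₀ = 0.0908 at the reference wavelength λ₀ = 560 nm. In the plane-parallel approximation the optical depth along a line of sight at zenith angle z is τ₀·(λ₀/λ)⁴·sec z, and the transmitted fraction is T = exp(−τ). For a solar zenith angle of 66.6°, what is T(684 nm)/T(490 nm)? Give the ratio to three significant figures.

1.33

Airmass: sec 66.6° = 2.5180.
τ(684 nm) = 0.0908 × (560/684)⁴ × 2.5180 = 0.0908 × 0.4493 × 2.5180 = 0.1027.
τ(490 nm) = 0.0908 × (560/490)⁴ × 2.5180 = 0.0908 × 1.7060 × 2.5180 = 0.3900.
T(684)/T(490) = exp(τ_B − τ_A) = exp(0.2873) = 1.3328.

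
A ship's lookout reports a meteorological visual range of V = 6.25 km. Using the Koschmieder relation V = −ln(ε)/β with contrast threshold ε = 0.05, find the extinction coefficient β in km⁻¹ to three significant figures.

0.479 km⁻¹

β = −ln(0.05) / V = 2.996 / 6.25 = 0.4793 km⁻¹.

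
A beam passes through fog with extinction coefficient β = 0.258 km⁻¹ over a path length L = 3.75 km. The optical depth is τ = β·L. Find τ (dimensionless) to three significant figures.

0.968

τ = β·L = 0.258 × 3.75 = 0.9675.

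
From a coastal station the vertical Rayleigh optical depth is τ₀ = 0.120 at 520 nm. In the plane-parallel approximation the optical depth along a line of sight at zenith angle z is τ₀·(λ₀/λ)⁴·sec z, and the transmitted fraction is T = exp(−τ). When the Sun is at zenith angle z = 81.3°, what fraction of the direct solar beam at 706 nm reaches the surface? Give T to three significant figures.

sec 81.3° = 6.6111.
τ = 0.120 × (520/706)⁴ × 6.6111 = 0.120 × 0.2943 × 6.6111 = 0.2335.
T = exp(−0.2335) = 0.7918.

0.792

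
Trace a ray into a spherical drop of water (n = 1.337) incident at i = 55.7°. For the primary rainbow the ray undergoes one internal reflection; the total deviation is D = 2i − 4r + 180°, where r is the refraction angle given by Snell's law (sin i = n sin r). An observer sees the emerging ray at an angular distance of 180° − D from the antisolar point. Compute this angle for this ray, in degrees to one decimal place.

sin r = sin 55.7° / 1.337 = 0.8261/1.337 = 0.6179; r = 38.16°.
D = 2·55.7° − 4·38.16° + 180° = 111.40° − 152.64° + 180° = 138.76°.
Angle from antisolar point = 180° − D = 41.24°.

41.2°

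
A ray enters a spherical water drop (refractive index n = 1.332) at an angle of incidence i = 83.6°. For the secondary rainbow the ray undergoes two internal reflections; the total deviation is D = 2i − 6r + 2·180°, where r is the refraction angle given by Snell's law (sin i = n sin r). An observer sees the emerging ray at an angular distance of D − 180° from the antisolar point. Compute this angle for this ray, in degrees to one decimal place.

57.7°

sin r = sin 83.6° / 1.332 = 0.9938/1.332 = 0.7461; r = 48.25°.
D = 2·83.6° − 6·48.25° + 2·180° = 167.20° − 289.51° + 360° = 237.69°.
Angle from antisolar point = D − 180° = 57.69°.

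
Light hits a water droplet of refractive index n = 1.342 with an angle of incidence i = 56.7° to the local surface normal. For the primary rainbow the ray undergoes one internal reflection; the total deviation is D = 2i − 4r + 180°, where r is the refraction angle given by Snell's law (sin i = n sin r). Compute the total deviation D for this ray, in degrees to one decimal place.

sin r = sin 56.7° / 1.342 = 0.8358/1.342 = 0.6228; r = 38.52°.
D = 2·56.7° − 4·38.52° + 180° = 113.40° − 154.09° + 180° = 139.31°.

139.3°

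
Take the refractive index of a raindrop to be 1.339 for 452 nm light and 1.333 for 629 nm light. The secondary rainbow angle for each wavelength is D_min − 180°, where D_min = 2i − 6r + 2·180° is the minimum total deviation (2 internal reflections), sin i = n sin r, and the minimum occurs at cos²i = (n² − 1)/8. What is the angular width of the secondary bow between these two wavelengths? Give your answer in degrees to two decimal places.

At 452 nm (n = 1.339): cos²i = 0.09912 → i = 71.650°, r = 45.141°, D_min = 232.451°, rainbow angle = 52.451°.
At 629 nm (n = 1.333): cos²i = 0.09711 → i = 71.843°, r = 45.466°, D_min = 230.891°, rainbow angle = 50.891°.
Angular width = |52.451° − 50.891°| = 1.560°.

1.56°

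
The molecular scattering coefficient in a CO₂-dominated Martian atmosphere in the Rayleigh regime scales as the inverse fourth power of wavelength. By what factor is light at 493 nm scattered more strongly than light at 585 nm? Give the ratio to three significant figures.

Rayleigh scattering ∝ λ⁻⁴, so the ratio of coefficients is the inverse fourth power of the wavelength ratio.
σ(493)/σ(585) = (585/493)⁴ = (1.1866)⁴ = 1.983.

1.98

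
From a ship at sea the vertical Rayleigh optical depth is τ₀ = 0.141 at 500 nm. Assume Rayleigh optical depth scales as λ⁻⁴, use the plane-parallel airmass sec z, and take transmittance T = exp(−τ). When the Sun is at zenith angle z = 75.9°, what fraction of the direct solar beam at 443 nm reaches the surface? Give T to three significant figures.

sec 75.9° = 4.1048.
τ = 0.141 × (500/443)⁴ × 4.1048 = 0.141 × 1.6228 × 4.1048 = 0.9392.
T = exp(−0.9392) = 0.3909.

0.391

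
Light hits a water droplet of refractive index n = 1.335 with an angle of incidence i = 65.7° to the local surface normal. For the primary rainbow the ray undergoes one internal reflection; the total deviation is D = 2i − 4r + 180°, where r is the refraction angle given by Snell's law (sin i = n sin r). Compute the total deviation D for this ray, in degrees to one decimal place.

139.2°

sin r = sin 65.7° / 1.335 = 0.9114/1.335 = 0.6827; r = 43.05°.
D = 2·65.7° − 4·43.05° + 180° = 131.40° − 172.22° + 180° = 139.18°.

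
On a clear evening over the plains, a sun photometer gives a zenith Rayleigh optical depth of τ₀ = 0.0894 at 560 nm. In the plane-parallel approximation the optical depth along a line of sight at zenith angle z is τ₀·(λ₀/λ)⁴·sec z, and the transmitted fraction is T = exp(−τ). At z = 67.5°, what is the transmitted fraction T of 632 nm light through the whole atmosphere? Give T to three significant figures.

sec 67.5° = 2.6131.
τ = 0.0894 × (560/632)⁴ × 2.6131 = 0.0894 × 0.6164 × 2.6131 = 0.1440.
T = exp(−0.1440) = 0.8659.

0.866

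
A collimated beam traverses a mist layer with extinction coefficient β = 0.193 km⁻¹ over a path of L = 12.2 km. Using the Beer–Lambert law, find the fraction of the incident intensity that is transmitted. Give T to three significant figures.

τ = β·L = 0.193 × 12.2 = 2.3546.
T = exp(−2.3546) = 0.0949.

0.0949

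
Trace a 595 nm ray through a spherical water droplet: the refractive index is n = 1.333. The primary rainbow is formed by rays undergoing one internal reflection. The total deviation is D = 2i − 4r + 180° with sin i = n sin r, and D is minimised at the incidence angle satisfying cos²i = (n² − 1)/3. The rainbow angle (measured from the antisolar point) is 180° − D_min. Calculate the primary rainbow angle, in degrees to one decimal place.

42.1°

cos²i = (1.77689 − 1)/3 = 0.25896; i = arccos(0.50888) = 59.410°.
sin r = sin 59.410°/1.333 = 0.64579; r = 40.225°.
D_min = 2·59.410° − 4·40.225° + 180° = 137.922°.
Rainbow angle = 180° − D_min = 42.078°.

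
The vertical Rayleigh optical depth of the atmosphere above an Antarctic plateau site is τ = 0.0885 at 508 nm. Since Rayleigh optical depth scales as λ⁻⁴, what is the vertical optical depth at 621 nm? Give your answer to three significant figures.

τ(621 nm) = τ(508 nm) × (508/621)⁴ = 0.0885 × (0.8180)⁴ = 0.0885 × 0.4478 = 0.0396.

0.0396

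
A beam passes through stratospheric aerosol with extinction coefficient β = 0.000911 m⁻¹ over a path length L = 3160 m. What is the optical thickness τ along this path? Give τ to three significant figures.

τ = β·L = 0.000911 × 3160 = 2.8788.

2.88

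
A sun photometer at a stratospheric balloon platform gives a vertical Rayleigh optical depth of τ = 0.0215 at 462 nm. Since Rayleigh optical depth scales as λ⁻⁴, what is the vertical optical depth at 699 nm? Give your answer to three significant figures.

τ(699 nm) = τ(462 nm) × (462/699)⁴ = 0.0215 × (0.6609)⁴ = 0.0215 × 0.1908 = 0.0041.

0.00410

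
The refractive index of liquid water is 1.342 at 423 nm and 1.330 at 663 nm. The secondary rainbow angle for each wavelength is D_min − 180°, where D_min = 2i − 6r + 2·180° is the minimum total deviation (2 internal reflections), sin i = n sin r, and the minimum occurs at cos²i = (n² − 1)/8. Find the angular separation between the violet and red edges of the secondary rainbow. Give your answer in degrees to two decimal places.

3.12°

At 423 nm (n = 1.342): cos²i = 0.10012 → i = 71.554°, r = 44.981°, D_min = 233.222°, rainbow angle = 53.222°.
At 663 nm (n = 1.330): cos²i = 0.09611 → i = 71.940°, r = 45.630°, D_min = 230.101°, rainbow angle = 50.101°.
Angular width = |53.222° − 50.101°| = 3.121°.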